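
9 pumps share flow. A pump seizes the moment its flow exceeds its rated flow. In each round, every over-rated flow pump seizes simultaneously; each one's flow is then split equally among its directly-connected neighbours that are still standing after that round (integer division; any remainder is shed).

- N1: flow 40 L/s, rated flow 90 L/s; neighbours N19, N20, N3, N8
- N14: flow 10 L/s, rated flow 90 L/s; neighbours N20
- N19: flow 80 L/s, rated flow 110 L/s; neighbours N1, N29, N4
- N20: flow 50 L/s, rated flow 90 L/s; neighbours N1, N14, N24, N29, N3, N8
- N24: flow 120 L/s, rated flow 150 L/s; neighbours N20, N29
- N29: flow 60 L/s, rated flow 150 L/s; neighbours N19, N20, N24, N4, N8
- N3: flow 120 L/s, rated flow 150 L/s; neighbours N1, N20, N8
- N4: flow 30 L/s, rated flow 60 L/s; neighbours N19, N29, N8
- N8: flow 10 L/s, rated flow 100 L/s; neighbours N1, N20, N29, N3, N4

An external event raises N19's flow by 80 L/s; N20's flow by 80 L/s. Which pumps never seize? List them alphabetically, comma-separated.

N14

Round 1 — N19 at 160 > 110; N20 at 130 > 90. N19, N20 seize.
  N19 sheds 160 L/s to N1, N29, N4: 53 each (1 lost).
    N1: 40+53 = 93 > 90
    N29: 60+53 = 113 ≤ 150
    N4: 30+53 = 83 > 60
  N20 sheds 130 L/s to N1, N14, N24, N29, N3, N8: 21 each (4 lost).
    N1: 93+21 = 114 > 90
    N14: 10+21 = 31 ≤ 90
    N24: 120+21 = 141 ≤ 150
    N29: 113+21 = 134 ≤ 150
    N3: 120+21 = 141 ≤ 150
    N8: 10+21 = 31 ≤ 100
Round 2 — N1, N4 seize.
  N1 sheds 114 L/s to N3, N8: 57 each.
    N3: 141+57 = 198 > 150
    N8: 31+57 = 88 ≤ 100
  N4 sheds 83 L/s to N29, N8: 41 each (1 lost).
    N29: 134+41 = 175 > 150
    N8: 88+41 = 129 > 100
Round 3 — N29, N3, N8 seize.
  N29 sheds 175 L/s to N24: 175 each.
    N24: 141+175 = 316 > 150
  N3 sheds 198 L/s: no online neighbours, lost.
  N8 sheds 129 L/s: no online neighbours, lost.
Round 4 — N24 seizes.
  N24 sheds 316 L/s: no online neighbours, lost.
No further seizures.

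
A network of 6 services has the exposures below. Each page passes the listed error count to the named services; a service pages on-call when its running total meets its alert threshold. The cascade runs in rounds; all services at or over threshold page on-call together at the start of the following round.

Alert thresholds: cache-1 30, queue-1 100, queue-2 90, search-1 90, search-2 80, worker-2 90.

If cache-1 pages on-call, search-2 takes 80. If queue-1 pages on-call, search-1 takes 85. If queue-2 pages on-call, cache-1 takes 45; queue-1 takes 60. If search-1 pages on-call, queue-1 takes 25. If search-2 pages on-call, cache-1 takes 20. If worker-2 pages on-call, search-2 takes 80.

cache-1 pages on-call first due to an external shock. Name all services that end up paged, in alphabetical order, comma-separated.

cache-1, search-2

Round 1 — cache-1 pages on-call (initial).
  search-2: +80 → 80 ≥ 80
Round 2 — search-2 pages on-call.
No further pages.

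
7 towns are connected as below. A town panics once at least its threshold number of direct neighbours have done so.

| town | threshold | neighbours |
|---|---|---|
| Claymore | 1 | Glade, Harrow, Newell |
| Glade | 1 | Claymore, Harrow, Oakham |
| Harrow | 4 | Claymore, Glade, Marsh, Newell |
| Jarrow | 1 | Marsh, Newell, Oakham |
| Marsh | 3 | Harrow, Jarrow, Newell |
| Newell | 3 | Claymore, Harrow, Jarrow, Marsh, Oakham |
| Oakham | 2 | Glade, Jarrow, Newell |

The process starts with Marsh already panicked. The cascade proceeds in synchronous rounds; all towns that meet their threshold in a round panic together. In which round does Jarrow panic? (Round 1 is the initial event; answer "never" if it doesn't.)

Round 1 — Marsh panics (initial).
Round 2 — checking thresholds:
  Harrow: 1 of 4 neighbours < 4, holds.
  Jarrow: 1 of 3 neighbours ≥ 1, panics.
  Newell: 1 of 5 neighbours < 3, holds.
Round 3 — no new panics; cascade stops.

2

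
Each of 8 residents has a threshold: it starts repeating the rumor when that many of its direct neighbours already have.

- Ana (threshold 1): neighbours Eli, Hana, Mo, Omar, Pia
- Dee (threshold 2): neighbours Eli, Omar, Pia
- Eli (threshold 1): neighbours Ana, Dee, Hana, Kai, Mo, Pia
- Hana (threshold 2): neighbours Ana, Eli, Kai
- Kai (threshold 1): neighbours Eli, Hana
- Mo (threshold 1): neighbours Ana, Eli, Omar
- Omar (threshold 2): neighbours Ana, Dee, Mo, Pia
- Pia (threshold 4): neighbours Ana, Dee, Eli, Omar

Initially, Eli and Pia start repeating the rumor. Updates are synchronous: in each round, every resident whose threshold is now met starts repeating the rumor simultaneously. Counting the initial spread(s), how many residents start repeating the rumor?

Round 1 — Eli, Pia start repeating the rumor (initial).
Round 2 — checking thresholds:
  Ana: 2 of 5 neighbours ≥ 1, starts repeating the rumor.
  Dee: 2 of 3 neighbours ≥ 2, starts repeating the rumor.
  Hana: 1 of 3 neighbours < 2, holds.
  Kai: 1 of 2 neighbours ≥ 1, starts repeating the rumor.
  Mo: 1 of 3 neighbours ≥ 1, starts repeating the rumor.
  Omar: 1 of 4 neighbours < 2, holds.
Round 3 — checking thresholds:
  Hana: 3 of 3 neighbours ≥ 2, starts repeating the rumor.
  Omar: 4 of 4 neighbours ≥ 2, starts repeating the rumor.
Round 4 — no new spreads; cascade stops.

8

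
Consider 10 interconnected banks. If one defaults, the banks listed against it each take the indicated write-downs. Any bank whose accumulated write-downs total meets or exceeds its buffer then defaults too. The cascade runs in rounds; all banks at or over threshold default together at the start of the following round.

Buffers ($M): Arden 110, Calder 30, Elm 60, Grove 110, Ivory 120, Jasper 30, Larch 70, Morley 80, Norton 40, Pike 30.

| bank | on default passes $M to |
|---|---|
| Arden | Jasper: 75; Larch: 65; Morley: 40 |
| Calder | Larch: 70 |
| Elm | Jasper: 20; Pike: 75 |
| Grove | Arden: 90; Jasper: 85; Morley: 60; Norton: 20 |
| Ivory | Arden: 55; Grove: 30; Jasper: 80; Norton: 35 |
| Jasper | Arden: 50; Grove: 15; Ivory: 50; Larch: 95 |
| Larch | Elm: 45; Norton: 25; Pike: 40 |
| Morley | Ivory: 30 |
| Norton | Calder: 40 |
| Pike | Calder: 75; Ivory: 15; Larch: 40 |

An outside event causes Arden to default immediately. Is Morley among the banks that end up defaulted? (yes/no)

Round 1 — Arden defaults (initial).
  Jasper: +75 → 75 ≥ 30
  Larch: +65 → 65 < 70
  Morley: +40 → 40 < 80
Round 2 — Jasper defaults.
  Grove: +15 → 15 < 110
  Ivory: +50 → 50 < 120
  Larch: +95 → 160 ≥ 70
Round 3 — Larch defaults.
  Elm: +45 → 45 < 60
  Norton: +25 → 25 < 40
  Pike: +40 → 40 ≥ 30
Round 4 — Pike defaults.
  Calder: +75 → 75 ≥ 30
  Ivory: +15 → 65 < 120
Round 5 — Calder defaults.
No further defaults.

no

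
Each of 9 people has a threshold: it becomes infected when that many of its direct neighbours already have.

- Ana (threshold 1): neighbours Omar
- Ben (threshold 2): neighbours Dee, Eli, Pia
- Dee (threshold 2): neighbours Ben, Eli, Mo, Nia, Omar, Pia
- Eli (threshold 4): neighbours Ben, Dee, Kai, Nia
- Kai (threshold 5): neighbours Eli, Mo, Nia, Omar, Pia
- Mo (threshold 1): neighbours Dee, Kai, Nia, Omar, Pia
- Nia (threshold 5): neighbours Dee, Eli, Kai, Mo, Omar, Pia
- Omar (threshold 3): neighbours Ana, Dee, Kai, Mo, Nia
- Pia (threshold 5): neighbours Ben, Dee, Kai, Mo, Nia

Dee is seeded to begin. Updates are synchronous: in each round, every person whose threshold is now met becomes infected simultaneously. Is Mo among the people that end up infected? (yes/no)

Round 1 — Dee becomes infected (initial).
Round 2 — checking thresholds:
  Ben: 1 of 3 neighbours < 2, holds.
  Eli: 1 of 4 neighbours < 4, holds.
  Mo: 1 of 5 neighbours ≥ 1, becomes infected.
  Nia: 1 of 6 neighbours < 5, holds.
  Omar: 1 of 5 neighbours < 3, holds.
  Pia: 1 of 5 neighbours < 5, holds.
Round 3 — no new infections; cascade stops.

yes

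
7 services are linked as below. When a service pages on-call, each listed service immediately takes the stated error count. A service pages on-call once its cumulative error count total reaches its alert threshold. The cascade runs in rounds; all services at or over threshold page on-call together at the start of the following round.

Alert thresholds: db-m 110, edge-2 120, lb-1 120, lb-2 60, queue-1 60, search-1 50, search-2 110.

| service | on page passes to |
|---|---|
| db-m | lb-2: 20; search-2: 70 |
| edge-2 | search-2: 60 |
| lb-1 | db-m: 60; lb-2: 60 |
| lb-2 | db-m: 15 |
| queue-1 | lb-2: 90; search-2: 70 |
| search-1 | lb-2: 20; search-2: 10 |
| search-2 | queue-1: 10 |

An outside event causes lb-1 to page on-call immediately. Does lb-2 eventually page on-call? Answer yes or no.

yes

Round 1 — lb-1 pages on-call (initial).
  db-m: +60 → 60 < 110
  lb-2: +60 → 60 ≥ 60
Round 2 — lb-2 pages on-call.
  db-m: +15 → 75 < 110
No further pages.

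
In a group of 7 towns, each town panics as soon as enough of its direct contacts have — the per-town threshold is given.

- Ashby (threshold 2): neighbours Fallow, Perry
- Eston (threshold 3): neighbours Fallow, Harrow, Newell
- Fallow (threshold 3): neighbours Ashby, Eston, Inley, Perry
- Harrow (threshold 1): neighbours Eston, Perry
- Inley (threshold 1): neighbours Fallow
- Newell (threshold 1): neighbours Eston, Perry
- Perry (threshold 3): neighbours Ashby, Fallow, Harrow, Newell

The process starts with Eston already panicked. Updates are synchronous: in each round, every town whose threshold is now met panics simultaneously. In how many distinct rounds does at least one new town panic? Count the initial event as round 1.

2

Round 1 — Eston panics (initial).
Round 2 — checking thresholds:
  Fallow: 1 of 4 neighbours < 3, holds.
  Harrow: 1 of 2 neighbours ≥ 1, panics.
  Newell: 1 of 2 neighbours ≥ 1, panics.
Round 3 — no new panics; cascade stops.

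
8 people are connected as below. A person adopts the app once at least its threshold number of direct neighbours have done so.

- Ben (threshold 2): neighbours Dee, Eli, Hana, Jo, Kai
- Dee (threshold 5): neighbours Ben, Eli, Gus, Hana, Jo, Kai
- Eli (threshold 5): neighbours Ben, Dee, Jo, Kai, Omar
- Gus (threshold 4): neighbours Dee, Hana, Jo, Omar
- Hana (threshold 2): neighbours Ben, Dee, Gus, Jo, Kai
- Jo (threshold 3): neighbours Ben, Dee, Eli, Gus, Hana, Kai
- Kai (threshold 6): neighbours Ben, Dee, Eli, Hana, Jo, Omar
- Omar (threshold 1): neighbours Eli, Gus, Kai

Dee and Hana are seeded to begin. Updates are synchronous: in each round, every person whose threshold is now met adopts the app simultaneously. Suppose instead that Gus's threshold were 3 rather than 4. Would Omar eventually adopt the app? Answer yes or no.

yes

With Gus's threshold at 3:
Round 1 — Dee, Hana adopt the app (initial).
Round 2 — checking thresholds:
  Ben: 2 of 5 neighbours ≥ 2, adopts the app.
  Eli: 1 of 5 neighbours < 5, below threshold.
  Gus: 2 of 4 neighbours < 3, below threshold.
  Jo: 2 of 6 neighbours < 3, below threshold.
  Kai: 2 of 6 neighbours < 6, below threshold.
Round 3 — checking thresholds:
  Eli: 2 of 5 neighbours < 5, below threshold.
  Gus: 2 of 4 neighbours < 3, below threshold.
  Jo: 3 of 6 neighbours ≥ 3, adopts the app.
  Kai: 3 of 6 neighbours < 6, below threshold.
Round 4 — checking thresholds:
  Eli: 3 of 5 neighbours < 5, below threshold.
  Gus: 3 of 4 neighbours ≥ 3, adopts the app.
  Kai: 4 of 6 neighbours < 6, below threshold.
Round 5 — checking thresholds:
  Eli: 3 of 5 neighbours < 5, below threshold.
  Kai: 4 of 6 neighbours < 6, below threshold.
  Omar: 1 of 3 neighbours ≥ 1, adopts the app.
Round 6 — no new adoptions; cascade stops.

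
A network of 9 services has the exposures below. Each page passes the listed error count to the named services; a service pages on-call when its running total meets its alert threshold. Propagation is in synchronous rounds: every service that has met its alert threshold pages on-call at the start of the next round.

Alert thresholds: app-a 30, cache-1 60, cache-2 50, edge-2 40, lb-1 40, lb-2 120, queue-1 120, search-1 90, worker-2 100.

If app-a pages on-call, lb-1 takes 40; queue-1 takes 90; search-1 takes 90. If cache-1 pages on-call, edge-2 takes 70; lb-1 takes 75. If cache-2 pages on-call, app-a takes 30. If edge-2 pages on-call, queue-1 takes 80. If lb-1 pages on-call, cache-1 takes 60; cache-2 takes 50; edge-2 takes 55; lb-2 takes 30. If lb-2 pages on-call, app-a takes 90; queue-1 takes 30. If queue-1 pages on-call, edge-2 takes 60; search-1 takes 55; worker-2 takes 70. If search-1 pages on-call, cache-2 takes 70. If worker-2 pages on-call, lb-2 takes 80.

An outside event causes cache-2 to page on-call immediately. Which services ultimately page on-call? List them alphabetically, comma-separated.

Round 1 — cache-2 pages on-call (initial).
  app-a: +30 → 30 ≥ 30
Round 2 — app-a pages on-call.
  lb-1: +40 → 40 ≥ 40
  queue-1: +90 → 90 < 120
  search-1: +90 → 90 ≥ 90
Round 3 — lb-1, search-1 page on-call.
  cache-1: +60 → 60 ≥ 60
  edge-2: +55 → 55 ≥ 40
  lb-2: +30 → 30 < 120
Round 4 — cache-1, edge-2 page on-call.
  queue-1: +80 → 170 ≥ 120
Round 5 — queue-1 pages on-call.
  worker-2: +70 → 70 < 100
No further pages.

app-a, cache-1, cache-2, edge-2, lb-1, queue-1, search-1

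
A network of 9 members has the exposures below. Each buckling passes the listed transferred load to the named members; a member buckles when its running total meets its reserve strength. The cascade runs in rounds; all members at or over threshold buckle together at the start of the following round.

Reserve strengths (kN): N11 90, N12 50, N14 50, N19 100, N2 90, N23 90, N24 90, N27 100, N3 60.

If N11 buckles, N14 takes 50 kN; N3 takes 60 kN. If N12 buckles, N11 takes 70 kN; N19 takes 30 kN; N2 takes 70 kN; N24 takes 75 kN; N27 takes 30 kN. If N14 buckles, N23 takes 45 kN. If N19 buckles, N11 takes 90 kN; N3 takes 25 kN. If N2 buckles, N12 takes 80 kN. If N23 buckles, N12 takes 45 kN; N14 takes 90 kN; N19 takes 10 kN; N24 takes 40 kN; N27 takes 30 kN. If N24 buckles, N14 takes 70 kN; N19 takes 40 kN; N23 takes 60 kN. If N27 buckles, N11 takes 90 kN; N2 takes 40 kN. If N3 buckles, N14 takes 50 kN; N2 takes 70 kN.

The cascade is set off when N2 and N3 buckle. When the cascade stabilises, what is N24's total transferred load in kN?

Round 1 — N2, N3 buckle (initial).
  N12: +80 → 80 ≥ 50
  N14: +50 → 50 ≥ 50
Round 2 — N12, N14 buckle.
  N11: +70 → 70 < 90
  N19: +30 → 30 < 100
  N23: +45 → 45 < 90
  N24: +75 → 75 < 90
  N27: +30 → 30 < 100
No further bucklings.

75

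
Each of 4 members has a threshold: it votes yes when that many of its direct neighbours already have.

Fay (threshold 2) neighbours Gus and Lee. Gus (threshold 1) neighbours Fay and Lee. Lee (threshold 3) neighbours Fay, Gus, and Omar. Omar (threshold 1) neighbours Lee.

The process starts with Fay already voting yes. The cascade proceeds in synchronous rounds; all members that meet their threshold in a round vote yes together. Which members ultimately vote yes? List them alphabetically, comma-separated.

Fay, Gus

Round 1 — Fay votes yes (initial).
Round 2 — checking thresholds:
  Gus: 1 of 2 neighbours ≥ 1, votes yes.
  Lee: 1 of 3 neighbours < 3, holds.
Round 3 — no new yes votes; cascade stops.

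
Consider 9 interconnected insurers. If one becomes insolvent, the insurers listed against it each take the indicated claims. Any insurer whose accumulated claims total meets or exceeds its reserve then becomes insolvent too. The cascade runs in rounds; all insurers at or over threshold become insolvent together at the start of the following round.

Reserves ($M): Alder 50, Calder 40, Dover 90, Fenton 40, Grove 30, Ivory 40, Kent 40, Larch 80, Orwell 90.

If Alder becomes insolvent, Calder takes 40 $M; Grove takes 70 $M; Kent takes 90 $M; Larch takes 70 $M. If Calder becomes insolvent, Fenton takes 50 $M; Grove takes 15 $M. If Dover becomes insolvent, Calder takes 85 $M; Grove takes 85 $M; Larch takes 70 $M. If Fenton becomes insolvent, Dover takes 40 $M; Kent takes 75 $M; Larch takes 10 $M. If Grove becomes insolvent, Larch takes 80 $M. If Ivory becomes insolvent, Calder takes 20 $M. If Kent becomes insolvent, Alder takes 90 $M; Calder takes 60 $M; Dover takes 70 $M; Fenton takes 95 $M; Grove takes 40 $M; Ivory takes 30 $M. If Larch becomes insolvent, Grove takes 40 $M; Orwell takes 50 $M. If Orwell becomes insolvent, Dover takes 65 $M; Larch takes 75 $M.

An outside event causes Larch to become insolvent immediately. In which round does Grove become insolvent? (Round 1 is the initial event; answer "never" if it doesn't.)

2

Round 1 — Larch becomes insolvent (initial).
  Grove: +40 → 40 ≥ 30
  Orwell: +50 → 50 < 90
Round 2 — Grove becomes insolvent.
No further insolvencies.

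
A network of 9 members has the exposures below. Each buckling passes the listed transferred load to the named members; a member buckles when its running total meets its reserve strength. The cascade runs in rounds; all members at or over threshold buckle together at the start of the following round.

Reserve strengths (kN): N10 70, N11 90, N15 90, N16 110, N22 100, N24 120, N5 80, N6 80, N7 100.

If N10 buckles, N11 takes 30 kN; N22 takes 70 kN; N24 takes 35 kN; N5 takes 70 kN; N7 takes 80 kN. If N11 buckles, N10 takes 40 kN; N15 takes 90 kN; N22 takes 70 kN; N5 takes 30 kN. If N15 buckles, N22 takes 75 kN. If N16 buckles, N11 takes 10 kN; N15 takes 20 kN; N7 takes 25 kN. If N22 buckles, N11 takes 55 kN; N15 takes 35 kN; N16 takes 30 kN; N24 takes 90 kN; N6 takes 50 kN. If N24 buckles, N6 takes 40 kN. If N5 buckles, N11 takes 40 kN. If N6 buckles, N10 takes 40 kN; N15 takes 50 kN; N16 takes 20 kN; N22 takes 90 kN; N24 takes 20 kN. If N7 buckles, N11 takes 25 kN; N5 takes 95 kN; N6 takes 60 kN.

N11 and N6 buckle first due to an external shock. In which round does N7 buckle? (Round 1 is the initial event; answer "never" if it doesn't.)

never

Round 1 — N11, N6 buckle (initial).
  N10: +40+40 → 80 ≥ 70
  N15: +90+50 → 140 ≥ 90
  N16: +20 → 20 < 110
  N22: +70+90 → 160 ≥ 100
  N24: +20 → 20 < 120
  N5: +30 → 30 < 80
Round 2 — N10, N15, N22 buckle.
  N16: +30 → 50 < 110
  N24: +35+90 → 145 ≥ 120
  N5: +70 → 100 ≥ 80
  N7: +80 → 80 < 100
Round 3 — N24, N5 buckle.
No further bucklings.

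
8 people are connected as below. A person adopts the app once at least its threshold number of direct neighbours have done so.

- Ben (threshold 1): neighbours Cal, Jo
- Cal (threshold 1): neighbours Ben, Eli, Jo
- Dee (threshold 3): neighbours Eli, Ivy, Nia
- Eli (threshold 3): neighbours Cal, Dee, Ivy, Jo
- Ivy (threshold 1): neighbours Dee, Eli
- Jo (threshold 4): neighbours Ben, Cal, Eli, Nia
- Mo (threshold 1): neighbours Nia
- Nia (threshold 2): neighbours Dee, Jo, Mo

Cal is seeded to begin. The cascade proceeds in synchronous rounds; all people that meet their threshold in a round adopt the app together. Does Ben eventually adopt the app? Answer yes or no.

yes

Round 1 — Cal adopts the app (initial).
Round 2 — checking thresholds:
  Ben: 1 of 2 neighbours ≥ 1, adopts the app.
  Eli: 1 of 4 neighbours < 3, not yet.
  Jo: 1 of 4 neighbours < 4, not yet.
Round 3 — no new adoptions; cascade stops.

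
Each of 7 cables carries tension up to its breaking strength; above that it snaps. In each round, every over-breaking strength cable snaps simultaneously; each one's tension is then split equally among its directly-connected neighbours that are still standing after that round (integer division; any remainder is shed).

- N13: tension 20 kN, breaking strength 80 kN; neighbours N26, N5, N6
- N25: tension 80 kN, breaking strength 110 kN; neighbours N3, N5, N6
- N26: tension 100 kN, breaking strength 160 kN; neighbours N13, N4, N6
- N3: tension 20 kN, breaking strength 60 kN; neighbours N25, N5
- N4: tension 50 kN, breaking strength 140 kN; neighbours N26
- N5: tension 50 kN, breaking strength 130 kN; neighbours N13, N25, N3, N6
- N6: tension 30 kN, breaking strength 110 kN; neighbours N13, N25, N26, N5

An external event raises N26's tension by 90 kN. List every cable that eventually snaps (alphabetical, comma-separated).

N13, N25, N26, N3, N5, N6

Round 1 — N26 at 190 > 160. N26 snaps.
  N26 sheds 190 kN to N13, N4, N6: 63 each (1 lost).
    N13: 20+63 = 83 > 80
    N4: 50+63 = 113 ≤ 140
    N6: 30+63 = 93 ≤ 110
Round 2 — N13 snaps.
  N13 sheds 83 kN to N5, N6: 41 each (1 lost).
    N5: 50+41 = 91 ≤ 130
    N6: 93+41 = 134 > 110
Round 3 — N6 snaps.
  N6 sheds 134 kN to N25, N5: 67 each.
    N25: 80+67 = 147 > 110
    N5: 91+67 = 158 > 130
Round 4 — N25, N5 snap.
  N25 sheds 147 kN to N3: 147 each.
    N3: 20+147 = 167 > 60
  N5 sheds 158 kN to N3: 158 each.
    N3: 167+158 = 325 > 60
Round 5 — N3 snaps.
  N3 sheds 325 kN: no online neighbours, lost.
No further breaks.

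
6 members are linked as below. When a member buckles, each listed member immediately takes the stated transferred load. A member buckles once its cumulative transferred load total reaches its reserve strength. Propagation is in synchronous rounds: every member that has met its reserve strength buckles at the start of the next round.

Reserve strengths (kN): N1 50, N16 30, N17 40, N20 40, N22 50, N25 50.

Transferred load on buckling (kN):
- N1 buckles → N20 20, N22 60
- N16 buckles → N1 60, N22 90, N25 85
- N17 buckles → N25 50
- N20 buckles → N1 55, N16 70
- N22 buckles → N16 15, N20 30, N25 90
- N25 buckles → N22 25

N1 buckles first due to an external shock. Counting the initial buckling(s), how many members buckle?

5

Round 1 — N1 buckles (initial).
  N20: +20 → 20 < 40
  N22: +60 → 60 ≥ 50
Round 2 — N22 buckles.
  N16: +15 → 15 < 30
  N20: +30 → 50 ≥ 40
  N25: +90 → 90 ≥ 50
Round 3 — N20, N25 buckle.
  N16: +70 → 85 ≥ 30
Round 4 — N16 buckles.
No further bucklings.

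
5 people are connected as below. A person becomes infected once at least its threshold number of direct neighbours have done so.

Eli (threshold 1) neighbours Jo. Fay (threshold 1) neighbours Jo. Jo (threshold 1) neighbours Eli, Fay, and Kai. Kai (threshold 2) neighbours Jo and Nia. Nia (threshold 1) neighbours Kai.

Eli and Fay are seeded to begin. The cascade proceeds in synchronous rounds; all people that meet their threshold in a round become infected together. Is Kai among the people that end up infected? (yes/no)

Round 1 — Eli, Fay become infected (initial).
Round 2 — checking thresholds:
  Jo: 2 of 3 neighbours ≥ 1, becomes infected.
Round 3 — no new infections; cascade stops.

no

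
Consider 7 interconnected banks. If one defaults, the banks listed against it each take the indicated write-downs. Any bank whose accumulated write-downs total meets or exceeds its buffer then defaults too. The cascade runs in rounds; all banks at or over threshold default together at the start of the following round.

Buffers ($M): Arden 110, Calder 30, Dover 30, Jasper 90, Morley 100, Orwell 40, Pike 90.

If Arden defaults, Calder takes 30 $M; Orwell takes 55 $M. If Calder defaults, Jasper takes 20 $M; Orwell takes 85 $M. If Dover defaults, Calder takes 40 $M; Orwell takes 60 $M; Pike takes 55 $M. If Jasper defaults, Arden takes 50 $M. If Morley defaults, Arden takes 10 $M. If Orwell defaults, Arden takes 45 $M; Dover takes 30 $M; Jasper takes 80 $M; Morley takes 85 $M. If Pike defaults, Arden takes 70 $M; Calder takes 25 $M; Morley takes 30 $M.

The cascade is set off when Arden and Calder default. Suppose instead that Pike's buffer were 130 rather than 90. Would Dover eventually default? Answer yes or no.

With Pike's buffer at 130:
Round 1 — Arden, Calder default (initial).
  Jasper: +20 → 20 < 90
  Orwell: +55+85 → 140 ≥ 40
Round 2 — Orwell defaults.
  Dover: +30 → 30 ≥ 30
  Jasper: +80 → 100 ≥ 90
  Morley: +85 → 85 < 100
Round 3 — Dover, Jasper default.
  Pike: +55 → 55 < 130
No further defaults.

yes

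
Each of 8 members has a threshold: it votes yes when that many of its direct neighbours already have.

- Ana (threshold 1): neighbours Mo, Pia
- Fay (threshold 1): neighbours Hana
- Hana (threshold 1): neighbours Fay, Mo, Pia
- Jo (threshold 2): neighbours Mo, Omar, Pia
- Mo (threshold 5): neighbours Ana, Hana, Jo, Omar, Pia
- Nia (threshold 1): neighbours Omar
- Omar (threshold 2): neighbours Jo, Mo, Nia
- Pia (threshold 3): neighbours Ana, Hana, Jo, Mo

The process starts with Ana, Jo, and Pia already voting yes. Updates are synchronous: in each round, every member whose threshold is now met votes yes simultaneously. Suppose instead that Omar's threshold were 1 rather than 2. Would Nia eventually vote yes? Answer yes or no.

With Omar's threshold at 1:
Round 1 — Ana, Jo, Pia vote yes (initial).
Round 2 — checking thresholds:
  Hana: 1 of 3 neighbours ≥ 1, votes yes.
  Mo: 3 of 5 neighbours < 5, below threshold.
  Omar: 1 of 3 neighbours ≥ 1, votes yes.
Round 3 — checking thresholds:
  Fay: 1 of 1 neighbours ≥ 1, votes yes.
  Mo: 5 of 5 neighbours ≥ 5, votes yes.
  Nia: 1 of 1 neighbours ≥ 1, votes yes.
Round 4 — no new yes votes; cascade stops.

yes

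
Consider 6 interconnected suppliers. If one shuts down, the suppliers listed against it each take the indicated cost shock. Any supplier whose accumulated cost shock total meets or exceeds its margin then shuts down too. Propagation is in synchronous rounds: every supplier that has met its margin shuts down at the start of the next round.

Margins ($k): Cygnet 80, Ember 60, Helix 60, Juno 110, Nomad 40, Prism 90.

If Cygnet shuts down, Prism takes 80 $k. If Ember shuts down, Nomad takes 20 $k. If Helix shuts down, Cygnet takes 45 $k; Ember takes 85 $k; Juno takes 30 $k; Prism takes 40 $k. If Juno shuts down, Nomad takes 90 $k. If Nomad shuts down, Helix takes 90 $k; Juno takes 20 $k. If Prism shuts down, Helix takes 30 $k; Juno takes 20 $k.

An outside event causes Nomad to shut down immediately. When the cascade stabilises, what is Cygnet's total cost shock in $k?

45

Round 1 — Nomad shuts down (initial).
  Helix: +90 → 90 ≥ 60
  Juno: +20 → 20 < 110
Round 2 — Helix shuts down.
  Cygnet: +45 → 45 < 80
  Ember: +85 → 85 ≥ 60
  Juno: +30 → 50 < 110
  Prism: +40 → 40 < 90
Round 3 — Ember shuts down.
No further shutdowns.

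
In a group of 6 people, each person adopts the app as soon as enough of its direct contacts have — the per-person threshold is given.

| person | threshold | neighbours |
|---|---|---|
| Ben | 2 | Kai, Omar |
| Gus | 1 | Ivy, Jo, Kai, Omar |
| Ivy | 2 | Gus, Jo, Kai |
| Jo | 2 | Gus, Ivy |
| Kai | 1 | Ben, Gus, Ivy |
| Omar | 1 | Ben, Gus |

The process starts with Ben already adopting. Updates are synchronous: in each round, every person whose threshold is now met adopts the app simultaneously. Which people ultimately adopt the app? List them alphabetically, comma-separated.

Round 1 — Ben adopts the app (initial).
Round 2 — checking thresholds:
  Kai: 1 of 3 neighbours ≥ 1, adopts the app.
  Omar: 1 of 2 neighbours ≥ 1, adopts the app.
Round 3 — checking thresholds:
  Gus: 2 of 4 neighbours ≥ 1, adopts the app.
  Ivy: 1 of 3 neighbours < 2, below threshold.
Round 4 — checking thresholds:
  Ivy: 2 of 3 neighbours ≥ 2, adopts the app.
  Jo: 1 of 2 neighbours < 2, below threshold.
Round 5 — checking thresholds:
  Jo: 2 of 2 neighbours ≥ 2, adopts the app.
Round 6 — no new adoptions; cascade stops.

Ben, Gus, Ivy, Jo, Kai, Omar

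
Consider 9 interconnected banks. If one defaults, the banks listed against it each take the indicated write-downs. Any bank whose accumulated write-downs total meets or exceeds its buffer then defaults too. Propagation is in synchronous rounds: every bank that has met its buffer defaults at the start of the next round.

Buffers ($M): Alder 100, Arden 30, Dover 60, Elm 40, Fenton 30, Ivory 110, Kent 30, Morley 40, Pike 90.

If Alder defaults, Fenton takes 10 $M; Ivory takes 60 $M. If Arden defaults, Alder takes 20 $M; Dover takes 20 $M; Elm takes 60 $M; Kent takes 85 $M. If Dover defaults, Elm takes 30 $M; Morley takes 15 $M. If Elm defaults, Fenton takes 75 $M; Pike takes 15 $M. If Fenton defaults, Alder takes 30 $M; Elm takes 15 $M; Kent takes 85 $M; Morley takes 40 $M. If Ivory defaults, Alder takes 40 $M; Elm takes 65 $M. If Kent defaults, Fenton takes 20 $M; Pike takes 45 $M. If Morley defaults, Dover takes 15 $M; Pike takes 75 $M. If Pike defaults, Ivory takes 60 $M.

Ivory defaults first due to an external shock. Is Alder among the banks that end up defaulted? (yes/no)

Round 1 — Ivory defaults (initial).
  Alder: +40 → 40 < 100
  Elm: +65 → 65 ≥ 40
Round 2 — Elm defaults.
  Fenton: +75 → 75 ≥ 30
  Pike: +15 → 15 < 90
Round 3 — Fenton defaults.
  Alder: +30 → 70 < 100
  Kent: +85 → 85 ≥ 30
  Morley: +40 → 40 ≥ 40
Round 4 — Kent, Morley default.
  Dover: +15 → 15 < 60
  Pike: +45+75 → 135 ≥ 90
Round 5 — Pike defaults.
No further defaults.

no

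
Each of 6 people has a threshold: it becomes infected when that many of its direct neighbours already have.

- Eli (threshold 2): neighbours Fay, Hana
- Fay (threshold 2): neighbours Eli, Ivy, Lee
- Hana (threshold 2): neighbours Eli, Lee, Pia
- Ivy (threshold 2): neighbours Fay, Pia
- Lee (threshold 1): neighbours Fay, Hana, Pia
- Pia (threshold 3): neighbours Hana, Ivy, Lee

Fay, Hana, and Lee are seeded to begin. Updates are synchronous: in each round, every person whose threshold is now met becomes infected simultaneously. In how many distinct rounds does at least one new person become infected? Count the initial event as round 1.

Round 1 — Fay, Hana, Lee become infected (initial).
Round 2 — checking thresholds:
  Eli: 2 of 2 neighbours ≥ 2, becomes infected.
  Ivy: 1 of 2 neighbours < 2, not yet.
  Pia: 2 of 3 neighbours < 3, not yet.
Round 3 — no new infections; cascade stops.

2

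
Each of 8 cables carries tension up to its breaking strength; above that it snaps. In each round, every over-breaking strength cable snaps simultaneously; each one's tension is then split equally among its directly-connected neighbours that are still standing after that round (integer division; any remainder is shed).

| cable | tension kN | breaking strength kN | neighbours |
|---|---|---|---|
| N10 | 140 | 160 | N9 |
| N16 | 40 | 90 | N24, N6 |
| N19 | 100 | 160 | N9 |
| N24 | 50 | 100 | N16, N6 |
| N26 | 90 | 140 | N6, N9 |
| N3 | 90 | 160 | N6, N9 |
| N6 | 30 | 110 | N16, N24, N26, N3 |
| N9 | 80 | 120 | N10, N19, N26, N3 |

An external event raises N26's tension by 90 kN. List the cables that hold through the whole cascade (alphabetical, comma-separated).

Round 1 — N26 at 180 > 140. N26 snaps.
  N26 sheds 180 kN to N6, N9: 90 each.
    N6: 30+90 = 120 > 110
    N9: 80+90 = 170 > 120
Round 2 — N6, N9 snap.
  N6 sheds 120 kN to N16, N24, N3: 40 each.
    N16: 40+40 = 80 ≤ 90
    N24: 50+40 = 90 ≤ 100
    N3: 90+40 = 130 ≤ 160
  N9 sheds 170 kN to N10, N19, N3: 56 each (2 lost).
    N10: 140+56 = 196 > 160
    N19: 100+56 = 156 ≤ 160
    N3: 130+56 = 186 > 160
Round 3 — N10, N3 snap.
  N10 sheds 196 kN: no online neighbours, lost.
  N3 sheds 186 kN: no online neighbours, lost.
No further breaks.

N16, N19, N24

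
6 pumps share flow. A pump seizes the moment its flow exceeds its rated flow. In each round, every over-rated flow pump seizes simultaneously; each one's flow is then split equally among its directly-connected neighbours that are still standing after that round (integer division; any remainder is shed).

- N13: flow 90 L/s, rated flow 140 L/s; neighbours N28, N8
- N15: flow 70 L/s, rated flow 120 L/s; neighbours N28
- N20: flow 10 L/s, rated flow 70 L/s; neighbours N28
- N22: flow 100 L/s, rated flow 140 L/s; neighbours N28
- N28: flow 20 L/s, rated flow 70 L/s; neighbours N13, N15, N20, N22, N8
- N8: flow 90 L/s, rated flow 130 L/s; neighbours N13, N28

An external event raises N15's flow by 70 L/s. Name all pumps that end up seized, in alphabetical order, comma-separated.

Round 1 — N15 at 140 > 120. N15 seizes.
  N15 sheds 140 L/s to N28: 140 each.
    N28: 20+140 = 160 > 70
Round 2 — N28 seizes.
  N28 sheds 160 L/s to N13, N20, N22, N8: 40 each.
    N13: 90+40 = 130 ≤ 140
    N20: 10+40 = 50 ≤ 70
    N22: 100+40 = 140 ≤ 140
    N8: 90+40 = 130 ≤ 130
No further seizures.

N15, N28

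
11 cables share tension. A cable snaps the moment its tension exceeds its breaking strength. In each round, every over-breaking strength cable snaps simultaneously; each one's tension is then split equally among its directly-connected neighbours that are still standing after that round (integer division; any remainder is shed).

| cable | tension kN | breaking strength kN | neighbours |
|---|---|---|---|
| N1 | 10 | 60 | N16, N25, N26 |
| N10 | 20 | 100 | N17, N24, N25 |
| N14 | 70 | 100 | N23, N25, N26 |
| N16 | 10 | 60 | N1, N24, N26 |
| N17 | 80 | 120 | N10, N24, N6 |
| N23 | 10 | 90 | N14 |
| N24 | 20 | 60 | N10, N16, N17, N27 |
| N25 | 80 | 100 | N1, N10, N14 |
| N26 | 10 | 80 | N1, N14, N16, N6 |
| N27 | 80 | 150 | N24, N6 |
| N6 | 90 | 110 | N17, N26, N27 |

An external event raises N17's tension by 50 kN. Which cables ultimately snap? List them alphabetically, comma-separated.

N17, N24, N27, N6

Round 1 — N17 at 130 > 120. N17 snaps.
  N17 sheds 130 kN to N10, N24, N6: 43 each (1 lost).
    N10: 20+43 = 63 ≤ 100
    N24: 20+43 = 63 > 60
    N6: 90+43 = 133 > 110
Round 2 — N24, N6 snap.
  N24 sheds 63 kN to N10, N16, N27: 21 each.
    N10: 63+21 = 84 ≤ 100
    N16: 10+21 = 31 ≤ 60
    N27: 80+21 = 101 ≤ 150
  N6 sheds 133 kN to N26, N27: 66 each (1 lost).
    N26: 10+66 = 76 ≤ 80
    N27: 101+66 = 167 > 150
Round 3 — N27 snaps.
  N27 sheds 167 kN: no online neighbours, lost.
No further breaks.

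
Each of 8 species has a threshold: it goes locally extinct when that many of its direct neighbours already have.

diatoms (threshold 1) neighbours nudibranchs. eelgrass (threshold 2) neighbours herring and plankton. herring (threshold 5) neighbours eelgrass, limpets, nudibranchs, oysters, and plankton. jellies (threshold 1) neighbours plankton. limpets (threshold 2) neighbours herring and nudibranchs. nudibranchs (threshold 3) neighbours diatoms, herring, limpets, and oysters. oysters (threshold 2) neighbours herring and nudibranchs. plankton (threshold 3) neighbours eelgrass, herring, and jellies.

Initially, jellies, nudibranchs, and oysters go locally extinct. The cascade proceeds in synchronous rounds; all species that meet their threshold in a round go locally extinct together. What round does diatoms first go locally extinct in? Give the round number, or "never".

2

Round 1 — jellies, nudibranchs, oysters go locally extinct (initial).
Round 2 — checking thresholds:
  diatoms: 1 of 1 neighbours ≥ 1, goes locally extinct.
  herring: 2 of 5 neighbours < 5, below threshold.
  limpets: 1 of 2 neighbours < 2, below threshold.
  plankton: 1 of 3 neighbours < 3, below threshold.
Round 3 — no new extinctions; cascade stops.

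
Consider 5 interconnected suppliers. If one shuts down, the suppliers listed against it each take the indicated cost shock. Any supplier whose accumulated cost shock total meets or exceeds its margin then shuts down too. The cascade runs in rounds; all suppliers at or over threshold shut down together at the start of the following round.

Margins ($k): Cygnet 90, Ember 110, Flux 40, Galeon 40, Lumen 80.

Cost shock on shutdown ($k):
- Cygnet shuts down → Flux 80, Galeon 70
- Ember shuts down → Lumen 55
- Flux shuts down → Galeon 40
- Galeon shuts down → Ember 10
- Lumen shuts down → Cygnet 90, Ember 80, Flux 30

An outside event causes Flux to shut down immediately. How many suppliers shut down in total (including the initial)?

2

Round 1 — Flux shuts down (initial).
  Galeon: +40 → 40 ≥ 40
Round 2 — Galeon shuts down.
  Ember: +10 → 10 < 110
No further shutdowns.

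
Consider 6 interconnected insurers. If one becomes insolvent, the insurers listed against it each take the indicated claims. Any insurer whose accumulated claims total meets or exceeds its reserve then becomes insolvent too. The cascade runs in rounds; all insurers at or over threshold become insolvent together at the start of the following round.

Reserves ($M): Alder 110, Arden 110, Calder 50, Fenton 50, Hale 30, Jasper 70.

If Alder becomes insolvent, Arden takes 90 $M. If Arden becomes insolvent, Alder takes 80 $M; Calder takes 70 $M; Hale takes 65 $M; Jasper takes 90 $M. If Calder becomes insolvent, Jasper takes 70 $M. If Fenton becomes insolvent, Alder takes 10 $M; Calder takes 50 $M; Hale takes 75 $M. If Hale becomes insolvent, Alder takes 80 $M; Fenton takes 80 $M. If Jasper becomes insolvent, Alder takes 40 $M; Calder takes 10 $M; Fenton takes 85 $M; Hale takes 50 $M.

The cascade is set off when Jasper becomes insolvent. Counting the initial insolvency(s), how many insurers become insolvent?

5

Round 1 — Jasper becomes insolvent (initial).
  Alder: +40 → 40 < 110
  Calder: +10 → 10 < 50
  Fenton: +85 → 85 ≥ 50
  Hale: +50 → 50 ≥ 30
Round 2 — Fenton, Hale become insolvent.
  Alder: +10+80 → 130 ≥ 110
  Calder: +50 → 60 ≥ 50
Round 3 — Alder, Calder become insolvent.
  Arden: +90 → 90 < 110
No further insolvencies.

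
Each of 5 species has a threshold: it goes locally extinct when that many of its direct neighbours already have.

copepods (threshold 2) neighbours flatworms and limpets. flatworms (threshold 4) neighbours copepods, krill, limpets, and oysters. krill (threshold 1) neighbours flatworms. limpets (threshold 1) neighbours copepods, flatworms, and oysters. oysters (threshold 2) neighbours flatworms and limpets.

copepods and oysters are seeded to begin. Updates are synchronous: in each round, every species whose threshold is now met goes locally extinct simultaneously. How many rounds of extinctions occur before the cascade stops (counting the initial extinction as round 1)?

Round 1 — copepods, oysters go locally extinct (initial).
Round 2 — checking thresholds:
  flatworms: 2 of 4 neighbours < 4, below threshold.
  limpets: 2 of 3 neighbours ≥ 1, goes locally extinct.
Round 3 — no new extinctions; cascade stops.

2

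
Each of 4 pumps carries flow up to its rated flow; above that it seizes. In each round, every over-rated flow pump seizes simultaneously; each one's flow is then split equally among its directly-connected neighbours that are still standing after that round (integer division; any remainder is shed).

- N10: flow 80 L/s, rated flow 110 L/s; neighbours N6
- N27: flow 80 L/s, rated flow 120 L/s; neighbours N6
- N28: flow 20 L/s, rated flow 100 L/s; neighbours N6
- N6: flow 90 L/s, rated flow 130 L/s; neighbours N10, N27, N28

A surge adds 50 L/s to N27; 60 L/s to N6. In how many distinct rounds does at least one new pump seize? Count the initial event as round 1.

2

Round 1 — N27 at 130 > 120; N6 at 150 > 130. N27, N6 seize.
  N27 sheds 130 L/s: no online neighbours, lost.
  N6 sheds 150 L/s to N10, N28: 75 each.
    N10: 80+75 = 155 > 110
    N28: 20+75 = 95 ≤ 100
Round 2 — N10 seizes.
  N10 sheds 155 L/s: no online neighbours, lost.
No further seizures.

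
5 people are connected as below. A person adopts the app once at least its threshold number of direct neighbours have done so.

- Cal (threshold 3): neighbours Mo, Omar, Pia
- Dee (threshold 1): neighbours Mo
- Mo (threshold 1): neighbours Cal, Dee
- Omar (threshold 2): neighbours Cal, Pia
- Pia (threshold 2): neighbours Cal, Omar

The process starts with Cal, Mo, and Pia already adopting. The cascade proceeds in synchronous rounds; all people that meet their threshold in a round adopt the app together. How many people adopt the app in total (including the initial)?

5

Round 1 — Cal, Mo, Pia adopt the app (initial).
Round 2 — checking thresholds:
  Dee: 1 of 1 neighbours ≥ 1, adopts the app.
  Omar: 2 of 2 neighbours ≥ 2, adopts the app.
Round 3 — no new adoptions; cascade stops.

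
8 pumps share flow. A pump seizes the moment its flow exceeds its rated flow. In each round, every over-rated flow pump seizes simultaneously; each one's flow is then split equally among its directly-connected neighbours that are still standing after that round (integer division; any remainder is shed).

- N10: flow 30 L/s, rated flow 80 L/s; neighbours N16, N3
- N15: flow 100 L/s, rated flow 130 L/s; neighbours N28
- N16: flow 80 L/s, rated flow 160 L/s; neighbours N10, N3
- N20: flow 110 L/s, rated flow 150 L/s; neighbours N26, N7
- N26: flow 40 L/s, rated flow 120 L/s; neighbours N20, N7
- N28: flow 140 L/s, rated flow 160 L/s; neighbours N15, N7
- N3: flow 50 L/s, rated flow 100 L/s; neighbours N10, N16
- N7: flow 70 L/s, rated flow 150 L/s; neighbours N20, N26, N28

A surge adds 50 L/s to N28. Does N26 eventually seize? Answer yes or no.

Round 1 — N28 at 190 > 160. N28 seizes.
  N28 sheds 190 L/s to N15, N7: 95 each.
    N15: 100+95 = 195 > 130
    N7: 70+95 = 165 > 150
Round 2 — N15, N7 seize.
  N15 sheds 195 L/s: no online neighbours, lost.
  N7 sheds 165 L/s to N20, N26: 82 each (1 lost).
    N20: 110+82 = 192 > 150
    N26: 40+82 = 122 > 120
Round 3 — N20, N26 seize.
  N20 sheds 192 L/s: no online neighbours, lost.
  N26 sheds 122 L/s: no online neighbours, lost.
No further seizures.

yes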